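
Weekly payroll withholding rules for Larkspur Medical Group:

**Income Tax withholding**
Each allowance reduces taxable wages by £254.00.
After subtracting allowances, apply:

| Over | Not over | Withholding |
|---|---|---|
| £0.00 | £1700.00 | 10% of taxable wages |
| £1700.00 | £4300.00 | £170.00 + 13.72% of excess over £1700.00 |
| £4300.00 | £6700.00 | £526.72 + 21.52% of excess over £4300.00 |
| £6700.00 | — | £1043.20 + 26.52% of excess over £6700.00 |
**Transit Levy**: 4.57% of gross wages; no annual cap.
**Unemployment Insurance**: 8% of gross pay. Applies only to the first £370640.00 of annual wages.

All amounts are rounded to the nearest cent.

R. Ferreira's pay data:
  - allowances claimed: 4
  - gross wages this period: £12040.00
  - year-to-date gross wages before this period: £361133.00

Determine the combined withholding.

Income Tax: taxable = £12040.00 − 4×£254.00 = £11024.00
  £1043.20 + 26.52% × (£11024.00 − £6700.00) = £1043.20 + 26.52% × £4324.00 = £2189.92
Transit Levy: 4.57% × £12040.00 = £550.23
Unemployment Insurance: cap £370640.00 − YTD £361133.00 = £9507.00 subject; 8% × £9507.00 = £760.56
Total: £2189.92 + £550.23 + £760.56 = £3500.71

£3500.71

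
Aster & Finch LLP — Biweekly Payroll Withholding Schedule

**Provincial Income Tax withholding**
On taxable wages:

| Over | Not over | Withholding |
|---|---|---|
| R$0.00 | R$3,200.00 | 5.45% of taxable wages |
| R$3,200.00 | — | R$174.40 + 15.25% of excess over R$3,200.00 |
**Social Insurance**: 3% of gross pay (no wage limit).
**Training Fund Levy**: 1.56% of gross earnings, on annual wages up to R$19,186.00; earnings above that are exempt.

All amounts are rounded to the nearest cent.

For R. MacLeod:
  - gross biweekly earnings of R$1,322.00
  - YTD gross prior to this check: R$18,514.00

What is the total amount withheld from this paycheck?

Provincial Income Tax: taxable = R$1,322.00
  5.45% × R$1,322.00 = R$72.05
Social Insurance: 3% × R$1,322.00 = R$39.66
Training Fund Levy: cap R$19,186.00 − YTD R$18,514.00 = R$672.00 subject; 1.56% × R$672.00 = R$10.48
Total: R$72.05 + R$39.66 + R$10.48 = R$122.19

R$122.19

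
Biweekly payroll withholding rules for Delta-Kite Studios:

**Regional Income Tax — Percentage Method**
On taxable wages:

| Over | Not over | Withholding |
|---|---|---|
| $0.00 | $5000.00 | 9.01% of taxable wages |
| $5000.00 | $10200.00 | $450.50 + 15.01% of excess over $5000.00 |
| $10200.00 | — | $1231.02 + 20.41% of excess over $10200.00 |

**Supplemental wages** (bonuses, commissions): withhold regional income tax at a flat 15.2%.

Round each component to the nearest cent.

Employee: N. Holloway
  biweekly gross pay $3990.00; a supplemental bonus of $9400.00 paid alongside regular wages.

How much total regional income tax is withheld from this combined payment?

$1788.30

Regional Income Tax: taxable = $3990.00
  9.01% × $3990.00 = $359.50
Supplemental (15.2% flat on bonus): 15.2% × $9400.00 = $1428.80
Total regional income tax: $359.50 + $1428.80 = $1788.30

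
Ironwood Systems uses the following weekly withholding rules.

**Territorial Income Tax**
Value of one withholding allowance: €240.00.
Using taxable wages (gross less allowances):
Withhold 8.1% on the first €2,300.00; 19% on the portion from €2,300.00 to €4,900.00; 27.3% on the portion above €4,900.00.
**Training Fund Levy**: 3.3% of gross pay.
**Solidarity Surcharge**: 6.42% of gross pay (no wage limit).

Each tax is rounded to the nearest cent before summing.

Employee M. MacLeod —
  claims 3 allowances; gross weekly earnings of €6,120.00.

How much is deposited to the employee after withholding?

Territorial Income Tax: taxable = €6,120.00 − 3×€240.00 = €5,400.00
  €680.30 + 27.3% × (€5,400.00 − €4,900.00) = €680.30 + 27.3% × €500.00 = €816.80
Training Fund Levy: 3.3% × €6,120.00 = €201.96
Solidarity Surcharge: 6.42% × €6,120.00 = €392.90
Total withheld: €816.80 + €201.96 + €392.90 = €1,411.66
Net pay: €6,120.00 − €1,411.66 = €4,708.34

€4,708.34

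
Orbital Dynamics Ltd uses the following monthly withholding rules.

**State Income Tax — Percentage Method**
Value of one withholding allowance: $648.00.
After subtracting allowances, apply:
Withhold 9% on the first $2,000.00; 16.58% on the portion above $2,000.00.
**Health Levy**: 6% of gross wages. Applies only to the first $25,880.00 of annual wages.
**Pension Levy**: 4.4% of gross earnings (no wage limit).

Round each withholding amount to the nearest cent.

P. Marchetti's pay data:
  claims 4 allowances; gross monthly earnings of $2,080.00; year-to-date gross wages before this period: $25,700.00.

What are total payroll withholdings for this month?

State Income Tax: taxable = $2,080.00 − 4×$648.00 = $-512.00
  Taxable ≤ 0 → $0.00
Health Levy: cap $25,880.00 − YTD $25,700.00 = $180.00 subject; 6% × $180.00 = $10.80
Pension Levy: 4.4% × $2,080.00 = $91.52
Total: $0.00 + $10.80 + $91.52 = $102.32

$102.32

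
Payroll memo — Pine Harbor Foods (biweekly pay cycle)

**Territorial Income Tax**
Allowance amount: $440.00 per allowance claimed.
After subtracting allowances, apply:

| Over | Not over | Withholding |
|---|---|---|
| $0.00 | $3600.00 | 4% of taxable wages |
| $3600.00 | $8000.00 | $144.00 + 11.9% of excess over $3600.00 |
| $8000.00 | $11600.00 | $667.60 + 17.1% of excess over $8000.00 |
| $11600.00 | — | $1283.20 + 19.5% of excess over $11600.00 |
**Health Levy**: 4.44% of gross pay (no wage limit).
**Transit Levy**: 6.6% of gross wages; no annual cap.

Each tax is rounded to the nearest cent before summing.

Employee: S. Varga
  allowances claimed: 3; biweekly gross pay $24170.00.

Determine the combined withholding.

$6145.32

Territorial Income Tax: taxable = $24170.00 − 3×$440.00 = $22850.00
  $1283.20 + 19.5% × ($22850.00 − $11600.00) = $1283.20 + 19.5% × $11250.00 = $3476.95
Health Levy: 4.44% × $24170.00 = $1073.15
Transit Levy: 6.6% × $24170.00 = $1595.22
Total: $3476.95 + $1073.15 + $1595.22 = $6145.32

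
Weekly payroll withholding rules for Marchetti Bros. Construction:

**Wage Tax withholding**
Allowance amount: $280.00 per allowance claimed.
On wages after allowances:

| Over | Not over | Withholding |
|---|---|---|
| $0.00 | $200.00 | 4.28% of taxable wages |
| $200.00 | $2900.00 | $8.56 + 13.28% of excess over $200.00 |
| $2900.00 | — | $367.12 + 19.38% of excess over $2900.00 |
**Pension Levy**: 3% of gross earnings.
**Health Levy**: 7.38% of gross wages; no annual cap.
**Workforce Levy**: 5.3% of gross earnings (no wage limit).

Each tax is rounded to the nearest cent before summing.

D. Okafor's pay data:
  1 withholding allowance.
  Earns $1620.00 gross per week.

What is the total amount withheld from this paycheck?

$413.97

Wage Tax: taxable = $1620.00 − 1×$280.00 = $1340.00
  $8.56 + 13.28% × ($1340.00 − $200.00) = $8.56 + 13.28% × $1140.00 = $159.95
Pension Levy: 3% × $1620.00 = $48.60
Health Levy: 7.38% × $1620.00 = $119.56
Workforce Levy: 5.3% × $1620.00 = $85.86
Total: $159.95 + $48.60 + $119.56 + $85.86 = $413.97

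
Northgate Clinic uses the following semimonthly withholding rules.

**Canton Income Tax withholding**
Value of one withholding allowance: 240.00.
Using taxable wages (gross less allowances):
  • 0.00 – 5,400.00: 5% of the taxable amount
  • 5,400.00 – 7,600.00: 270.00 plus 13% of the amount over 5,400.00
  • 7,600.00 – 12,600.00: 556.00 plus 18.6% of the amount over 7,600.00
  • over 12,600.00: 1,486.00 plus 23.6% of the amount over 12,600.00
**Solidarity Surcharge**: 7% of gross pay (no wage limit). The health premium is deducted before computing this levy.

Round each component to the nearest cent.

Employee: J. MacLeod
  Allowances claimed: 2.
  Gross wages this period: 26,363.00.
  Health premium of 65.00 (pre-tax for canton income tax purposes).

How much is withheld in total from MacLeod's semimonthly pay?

Canton Income Tax: taxable = 26,363.00 − 65.00 − 2×240.00 = 25,818.00
  1,486.00 + 23.6% × (25,818.00 − 12,600.00) = 1,486.00 + 23.6% × 13,218.00 = 4,605.45
Solidarity Surcharge: 7% × 26,298.00 = 1,840.86
Total: 4,605.45 + 1,840.86 = 6,446.31

6,446.31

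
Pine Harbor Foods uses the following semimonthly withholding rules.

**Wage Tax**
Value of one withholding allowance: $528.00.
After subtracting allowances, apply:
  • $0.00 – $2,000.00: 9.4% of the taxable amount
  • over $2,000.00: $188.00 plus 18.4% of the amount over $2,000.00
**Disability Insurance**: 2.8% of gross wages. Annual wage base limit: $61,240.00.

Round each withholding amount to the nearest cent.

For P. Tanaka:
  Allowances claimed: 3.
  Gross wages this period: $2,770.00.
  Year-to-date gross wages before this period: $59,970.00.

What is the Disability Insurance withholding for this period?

Disability Insurance: cap $61,240.00 − YTD $59,970.00 = $1,270.00 subject; 2.8% × $1,270.00 = $35.56

$35.56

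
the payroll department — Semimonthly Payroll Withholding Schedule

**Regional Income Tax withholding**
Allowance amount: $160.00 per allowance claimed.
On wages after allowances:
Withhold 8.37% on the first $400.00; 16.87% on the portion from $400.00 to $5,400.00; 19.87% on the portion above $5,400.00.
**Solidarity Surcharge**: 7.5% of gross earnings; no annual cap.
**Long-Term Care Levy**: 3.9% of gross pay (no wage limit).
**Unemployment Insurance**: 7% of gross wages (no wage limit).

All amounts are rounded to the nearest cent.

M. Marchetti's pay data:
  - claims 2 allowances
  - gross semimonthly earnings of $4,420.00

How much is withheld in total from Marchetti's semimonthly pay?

Regional Income Tax: taxable = $4,420.00 − 2×$160.00 = $4,100.00
  $33.48 + 16.87% × ($4,100.00 − $400.00) = $33.48 + 16.87% × $3,700.00 = $657.67
Solidarity Surcharge: 7.5% × $4,420.00 = $331.50
Long-Term Care Levy: 3.9% × $4,420.00 = $172.38
Unemployment Insurance: 7% × $4,420.00 = $309.40
Total: $657.67 + $331.50 + $172.38 + $309.40 = $1,470.95

$1,470.95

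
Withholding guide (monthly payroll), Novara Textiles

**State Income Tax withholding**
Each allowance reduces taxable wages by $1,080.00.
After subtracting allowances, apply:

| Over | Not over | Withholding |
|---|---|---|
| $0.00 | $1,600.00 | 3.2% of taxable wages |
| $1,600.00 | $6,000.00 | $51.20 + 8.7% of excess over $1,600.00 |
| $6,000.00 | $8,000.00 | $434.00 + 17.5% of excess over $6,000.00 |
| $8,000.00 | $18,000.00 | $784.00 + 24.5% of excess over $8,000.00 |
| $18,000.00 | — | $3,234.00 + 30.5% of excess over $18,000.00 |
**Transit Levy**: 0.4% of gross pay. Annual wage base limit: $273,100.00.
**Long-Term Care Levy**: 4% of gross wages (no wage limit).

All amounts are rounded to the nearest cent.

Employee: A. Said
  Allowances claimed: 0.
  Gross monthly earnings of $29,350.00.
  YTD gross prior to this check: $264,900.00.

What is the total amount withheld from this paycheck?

State Income Tax: taxable = $29,350.00
  $3,234.00 + 30.5% × ($29,350.00 − $18,000.00) = $3,234.00 + 30.5% × $11,350.00 = $6,695.75
Transit Levy: cap $273,100.00 − YTD $264,900.00 = $8,200.00 subject; 0.4% × $8,200.00 = $32.80
Long-Term Care Levy: 4% × $29,350.00 = $1,174.00
Total: $6,695.75 + $32.80 + $1,174.00 = $7,902.55

$7,902.55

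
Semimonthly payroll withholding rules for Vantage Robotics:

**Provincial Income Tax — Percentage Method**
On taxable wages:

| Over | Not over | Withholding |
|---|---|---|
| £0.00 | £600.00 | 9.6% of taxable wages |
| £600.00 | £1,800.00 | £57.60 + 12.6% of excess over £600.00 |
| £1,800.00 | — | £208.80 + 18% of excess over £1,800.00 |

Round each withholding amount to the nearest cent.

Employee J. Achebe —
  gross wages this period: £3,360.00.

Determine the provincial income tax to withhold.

£489.60

Provincial Income Tax: taxable = £3,360.00
  £208.80 + 18% × (£3,360.00 − £1,800.00) = £208.80 + 18% × £1,560.00 = £489.60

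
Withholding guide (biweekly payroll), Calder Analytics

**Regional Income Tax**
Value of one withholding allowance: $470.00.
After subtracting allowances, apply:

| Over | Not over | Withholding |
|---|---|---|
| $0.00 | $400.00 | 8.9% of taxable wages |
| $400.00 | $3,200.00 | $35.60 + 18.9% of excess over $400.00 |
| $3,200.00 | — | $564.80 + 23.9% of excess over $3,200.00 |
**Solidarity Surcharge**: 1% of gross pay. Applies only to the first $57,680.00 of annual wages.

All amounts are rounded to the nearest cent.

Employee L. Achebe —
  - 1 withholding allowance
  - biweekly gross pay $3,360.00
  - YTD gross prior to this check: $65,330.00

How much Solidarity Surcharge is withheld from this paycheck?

$0.00

Solidarity Surcharge: YTD $65,330.00 ≥ cap $57,680.00 → $0.00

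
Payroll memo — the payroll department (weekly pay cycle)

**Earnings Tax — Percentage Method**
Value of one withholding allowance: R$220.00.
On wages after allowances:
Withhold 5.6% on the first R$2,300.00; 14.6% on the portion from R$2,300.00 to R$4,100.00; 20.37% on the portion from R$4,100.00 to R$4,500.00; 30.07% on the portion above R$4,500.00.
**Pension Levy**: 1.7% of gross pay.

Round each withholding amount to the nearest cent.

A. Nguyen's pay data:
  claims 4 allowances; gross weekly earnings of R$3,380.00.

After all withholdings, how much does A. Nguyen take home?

R$3,164.54

Earnings Tax: taxable = R$3,380.00 − 4×R$220.00 = R$2,500.00
  R$128.80 + 14.6% × (R$2,500.00 − R$2,300.00) = R$128.80 + 14.6% × R$200.00 = R$158.00
Pension Levy: 1.7% × R$3,380.00 = R$57.46
Total withheld: R$158.00 + R$57.46 = R$215.46
Net pay: R$3,380.00 − R$215.46 = R$3,164.54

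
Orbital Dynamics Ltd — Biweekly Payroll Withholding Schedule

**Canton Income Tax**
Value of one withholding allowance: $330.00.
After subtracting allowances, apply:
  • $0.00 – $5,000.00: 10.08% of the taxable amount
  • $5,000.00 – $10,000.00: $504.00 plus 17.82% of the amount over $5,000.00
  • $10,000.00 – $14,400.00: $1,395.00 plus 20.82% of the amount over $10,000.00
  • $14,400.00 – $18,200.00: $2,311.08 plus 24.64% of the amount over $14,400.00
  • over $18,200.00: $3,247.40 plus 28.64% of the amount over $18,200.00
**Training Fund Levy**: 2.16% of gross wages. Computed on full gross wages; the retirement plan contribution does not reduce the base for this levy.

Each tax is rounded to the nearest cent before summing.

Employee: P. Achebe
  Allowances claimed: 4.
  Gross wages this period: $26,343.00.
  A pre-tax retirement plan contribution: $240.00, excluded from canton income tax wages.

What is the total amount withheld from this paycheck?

$5,701.78

Canton Income Tax: taxable = $26,343.00 − $240.00 − 4×$330.00 = $24,783.00
  $3,247.40 + 28.64% × ($24,783.00 − $18,200.00) = $3,247.40 + 28.64% × $6,583.00 = $5,132.77
Training Fund Levy: 2.16% × $26,343.00 = $569.01
Total: $5,132.77 + $569.01 = $5,701.78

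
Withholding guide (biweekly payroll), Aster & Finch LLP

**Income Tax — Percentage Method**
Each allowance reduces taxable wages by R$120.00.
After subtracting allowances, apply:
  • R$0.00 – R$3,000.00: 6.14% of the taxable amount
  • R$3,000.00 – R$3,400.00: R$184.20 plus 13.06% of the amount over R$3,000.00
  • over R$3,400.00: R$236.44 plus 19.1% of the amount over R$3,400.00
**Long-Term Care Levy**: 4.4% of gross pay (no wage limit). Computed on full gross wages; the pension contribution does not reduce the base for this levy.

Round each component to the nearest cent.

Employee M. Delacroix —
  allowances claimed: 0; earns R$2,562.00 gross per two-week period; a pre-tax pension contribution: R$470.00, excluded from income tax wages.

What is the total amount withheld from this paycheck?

Income Tax: taxable = R$2,562.00 − R$470.00 = R$2,092.00
  6.14% × R$2,092.00 = R$128.45
Long-Term Care Levy: 4.4% × R$2,562.00 = R$112.73
Total: R$128.45 + R$112.73 = R$241.18

R$241.18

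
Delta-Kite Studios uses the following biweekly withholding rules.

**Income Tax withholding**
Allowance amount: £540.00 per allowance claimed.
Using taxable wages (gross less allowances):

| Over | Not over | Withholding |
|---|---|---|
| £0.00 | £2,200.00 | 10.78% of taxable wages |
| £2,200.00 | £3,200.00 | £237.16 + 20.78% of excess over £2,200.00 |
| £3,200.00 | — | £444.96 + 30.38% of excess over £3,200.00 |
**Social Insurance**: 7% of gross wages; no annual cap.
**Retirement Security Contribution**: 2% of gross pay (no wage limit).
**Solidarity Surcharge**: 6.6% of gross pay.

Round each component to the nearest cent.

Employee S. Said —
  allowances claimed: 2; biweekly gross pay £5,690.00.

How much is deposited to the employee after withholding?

£3,929.04

Income Tax: taxable = £5,690.00 − 2×£540.00 = £4,610.00
  £444.96 + 30.38% × (£4,610.00 − £3,200.00) = £444.96 + 30.38% × £1,410.00 = £873.32
Social Insurance: 7% × £5,690.00 = £398.30
Retirement Security Contribution: 2% × £5,690.00 = £113.80
Solidarity Surcharge: 6.6% × £5,690.00 = £375.54
Total withheld: £873.32 + £398.30 + £113.80 + £375.54 = £1,760.96
Net pay: £5,690.00 − £1,760.96 = £3,929.04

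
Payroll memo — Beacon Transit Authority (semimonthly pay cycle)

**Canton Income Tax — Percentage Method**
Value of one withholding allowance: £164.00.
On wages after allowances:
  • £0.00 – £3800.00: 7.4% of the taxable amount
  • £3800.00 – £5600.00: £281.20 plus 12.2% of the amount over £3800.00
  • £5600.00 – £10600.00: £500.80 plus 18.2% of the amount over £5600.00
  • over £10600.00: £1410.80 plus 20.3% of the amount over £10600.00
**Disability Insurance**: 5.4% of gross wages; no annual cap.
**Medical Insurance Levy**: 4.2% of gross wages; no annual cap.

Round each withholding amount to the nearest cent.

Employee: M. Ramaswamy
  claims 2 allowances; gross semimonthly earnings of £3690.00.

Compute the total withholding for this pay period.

Canton Income Tax: taxable = £3690.00 − 2×£164.00 = £3362.00
  7.4% × £3362.00 = £248.79
Disability Insurance: 5.4% × £3690.00 = £199.26
Medical Insurance Levy: 4.2% × £3690.00 = £154.98
Total: £248.79 + £199.26 + £154.98 = £603.03

£603.03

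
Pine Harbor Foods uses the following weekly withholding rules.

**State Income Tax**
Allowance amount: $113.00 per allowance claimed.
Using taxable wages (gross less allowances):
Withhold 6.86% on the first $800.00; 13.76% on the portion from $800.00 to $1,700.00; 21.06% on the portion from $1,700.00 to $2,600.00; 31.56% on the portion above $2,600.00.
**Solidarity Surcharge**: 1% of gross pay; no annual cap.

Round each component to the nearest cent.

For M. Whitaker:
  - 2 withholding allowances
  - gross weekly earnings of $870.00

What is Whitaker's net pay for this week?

$817.12

State Income Tax: taxable = $870.00 − 2×$113.00 = $644.00
  6.86% × $644.00 = $44.18
Solidarity Surcharge: 1% × $870.00 = $8.70
Total withheld: $44.18 + $8.70 = $52.88
Net pay: $870.00 − $52.88 = $817.12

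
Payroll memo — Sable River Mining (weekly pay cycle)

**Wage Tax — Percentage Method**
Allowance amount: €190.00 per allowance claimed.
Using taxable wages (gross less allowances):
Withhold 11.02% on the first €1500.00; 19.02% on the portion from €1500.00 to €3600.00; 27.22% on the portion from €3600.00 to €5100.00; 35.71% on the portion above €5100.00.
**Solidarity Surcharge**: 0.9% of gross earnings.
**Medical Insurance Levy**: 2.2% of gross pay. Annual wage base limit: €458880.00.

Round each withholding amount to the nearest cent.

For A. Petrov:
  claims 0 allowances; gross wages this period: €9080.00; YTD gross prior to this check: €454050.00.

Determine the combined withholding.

Wage Tax: taxable = €9080.00
  €973.02 + 35.71% × (€9080.00 − €5100.00) = €973.02 + 35.71% × €3980.00 = €2394.28
Solidarity Surcharge: 0.9% × €9080.00 = €81.72
Medical Insurance Levy: cap €458880.00 − YTD €454050.00 = €4830.00 subject; 2.2% × €4830.00 = €106.26
Total: €2394.28 + €81.72 + €106.26 = €2582.26

€2582.26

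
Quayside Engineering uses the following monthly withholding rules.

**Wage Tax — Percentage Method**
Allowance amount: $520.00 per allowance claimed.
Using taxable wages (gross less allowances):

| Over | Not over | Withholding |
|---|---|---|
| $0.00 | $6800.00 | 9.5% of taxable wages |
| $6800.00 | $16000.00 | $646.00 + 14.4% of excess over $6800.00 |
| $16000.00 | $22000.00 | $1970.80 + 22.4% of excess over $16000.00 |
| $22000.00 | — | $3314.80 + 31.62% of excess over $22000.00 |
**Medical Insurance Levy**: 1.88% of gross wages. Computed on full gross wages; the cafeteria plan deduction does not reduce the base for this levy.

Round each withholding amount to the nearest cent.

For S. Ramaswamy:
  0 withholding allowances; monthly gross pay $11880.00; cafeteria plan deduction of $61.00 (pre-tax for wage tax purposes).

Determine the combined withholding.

$1592.08

Wage Tax: taxable = $11880.00 − $61.00 = $11819.00
  $646.00 + 14.4% × ($11819.00 − $6800.00) = $646.00 + 14.4% × $5019.00 = $1368.74
Medical Insurance Levy: 1.88% × $11880.00 = $223.34
Total: $1368.74 + $223.34 = $1592.08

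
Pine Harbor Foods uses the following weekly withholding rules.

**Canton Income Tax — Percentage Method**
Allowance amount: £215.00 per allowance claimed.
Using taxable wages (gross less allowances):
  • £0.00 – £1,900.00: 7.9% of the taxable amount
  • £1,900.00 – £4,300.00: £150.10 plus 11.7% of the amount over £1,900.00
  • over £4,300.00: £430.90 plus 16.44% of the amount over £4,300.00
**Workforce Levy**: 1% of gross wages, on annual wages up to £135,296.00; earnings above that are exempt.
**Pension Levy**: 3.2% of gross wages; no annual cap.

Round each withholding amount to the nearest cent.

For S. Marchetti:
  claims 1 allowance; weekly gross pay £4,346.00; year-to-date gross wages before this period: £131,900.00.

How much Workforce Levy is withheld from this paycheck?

£33.96

Workforce Levy: cap £135,296.00 − YTD £131,900.00 = £3,396.00 subject; 1% × £3,396.00 = £33.96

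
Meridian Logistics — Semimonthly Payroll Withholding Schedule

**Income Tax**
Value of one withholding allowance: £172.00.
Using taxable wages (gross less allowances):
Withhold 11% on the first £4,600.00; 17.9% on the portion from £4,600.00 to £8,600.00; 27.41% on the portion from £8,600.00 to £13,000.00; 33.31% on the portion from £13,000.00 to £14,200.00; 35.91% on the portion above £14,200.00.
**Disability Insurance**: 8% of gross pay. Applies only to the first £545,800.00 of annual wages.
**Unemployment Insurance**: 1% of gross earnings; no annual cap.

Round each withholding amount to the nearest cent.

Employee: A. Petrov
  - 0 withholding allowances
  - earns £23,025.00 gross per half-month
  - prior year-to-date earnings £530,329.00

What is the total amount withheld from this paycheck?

£7,464.75

Income Tax: taxable = £23,025.00
  £2,827.76 + 35.91% × (£23,025.00 − £14,200.00) = £2,827.76 + 35.91% × £8,825.00 = £5,996.82
Disability Insurance: cap £545,800.00 − YTD £530,329.00 = £15,471.00 subject; 8% × £15,471.00 = £1,237.68
Unemployment Insurance: 1% × £23,025.00 = £230.25
Total: £5,996.82 + £1,237.68 + £230.25 = £7,464.75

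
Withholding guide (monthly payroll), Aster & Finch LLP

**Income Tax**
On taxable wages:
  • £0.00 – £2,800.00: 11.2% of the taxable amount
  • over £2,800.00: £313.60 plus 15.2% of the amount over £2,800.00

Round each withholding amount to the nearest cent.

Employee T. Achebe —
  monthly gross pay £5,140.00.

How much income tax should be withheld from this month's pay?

Income Tax: taxable = £5,140.00
  £313.60 + 15.2% × (£5,140.00 − £2,800.00) = £313.60 + 15.2% × £2,340.00 = £669.28

£669.28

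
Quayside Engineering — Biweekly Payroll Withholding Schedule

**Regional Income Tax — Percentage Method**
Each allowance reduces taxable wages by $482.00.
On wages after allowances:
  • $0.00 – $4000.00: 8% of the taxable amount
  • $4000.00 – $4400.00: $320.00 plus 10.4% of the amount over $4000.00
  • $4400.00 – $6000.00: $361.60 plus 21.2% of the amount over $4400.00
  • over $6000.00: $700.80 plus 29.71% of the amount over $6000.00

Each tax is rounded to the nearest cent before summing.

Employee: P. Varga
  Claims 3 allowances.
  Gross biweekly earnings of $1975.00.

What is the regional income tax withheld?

$42.32

Regional Income Tax: taxable = $1975.00 − 3×$482.00 = $529.00
  8% × $529.00 = $42.32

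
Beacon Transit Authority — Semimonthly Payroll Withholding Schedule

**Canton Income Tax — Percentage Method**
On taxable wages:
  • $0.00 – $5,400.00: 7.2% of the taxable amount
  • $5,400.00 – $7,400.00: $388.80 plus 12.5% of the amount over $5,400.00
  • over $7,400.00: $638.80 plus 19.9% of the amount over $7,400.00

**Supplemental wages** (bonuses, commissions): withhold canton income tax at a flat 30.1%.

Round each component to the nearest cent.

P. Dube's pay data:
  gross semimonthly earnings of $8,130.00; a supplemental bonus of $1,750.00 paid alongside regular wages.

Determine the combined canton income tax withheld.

Canton Income Tax: taxable = $8,130.00
  $638.80 + 19.9% × ($8,130.00 − $7,400.00) = $638.80 + 19.9% × $730.00 = $784.07
Supplemental (30.1% flat on bonus): 30.1% × $1,750.00 = $526.75
Total canton income tax: $784.07 + $526.75 = $1,310.82

$1,310.82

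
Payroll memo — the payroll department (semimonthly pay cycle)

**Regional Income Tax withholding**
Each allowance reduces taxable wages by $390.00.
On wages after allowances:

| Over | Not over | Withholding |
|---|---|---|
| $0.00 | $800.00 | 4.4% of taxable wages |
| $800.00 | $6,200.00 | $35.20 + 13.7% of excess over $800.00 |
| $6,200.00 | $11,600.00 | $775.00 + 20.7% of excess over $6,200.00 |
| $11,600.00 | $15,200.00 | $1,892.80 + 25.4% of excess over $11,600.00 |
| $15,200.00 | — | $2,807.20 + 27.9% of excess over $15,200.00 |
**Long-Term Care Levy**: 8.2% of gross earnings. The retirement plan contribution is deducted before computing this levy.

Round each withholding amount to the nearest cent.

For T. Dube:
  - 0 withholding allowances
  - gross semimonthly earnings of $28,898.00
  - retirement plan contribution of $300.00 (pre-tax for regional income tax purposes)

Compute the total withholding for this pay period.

Regional Income Tax: taxable = $28,898.00 − $300.00 = $28,598.00
  $2,807.20 + 27.9% × ($28,598.00 − $15,200.00) = $2,807.20 + 27.9% × $13,398.00 = $6,545.24
Long-Term Care Levy: 8.2% × $28,598.00 = $2,345.04
Total: $6,545.24 + $2,345.04 = $8,890.28

$8,890.28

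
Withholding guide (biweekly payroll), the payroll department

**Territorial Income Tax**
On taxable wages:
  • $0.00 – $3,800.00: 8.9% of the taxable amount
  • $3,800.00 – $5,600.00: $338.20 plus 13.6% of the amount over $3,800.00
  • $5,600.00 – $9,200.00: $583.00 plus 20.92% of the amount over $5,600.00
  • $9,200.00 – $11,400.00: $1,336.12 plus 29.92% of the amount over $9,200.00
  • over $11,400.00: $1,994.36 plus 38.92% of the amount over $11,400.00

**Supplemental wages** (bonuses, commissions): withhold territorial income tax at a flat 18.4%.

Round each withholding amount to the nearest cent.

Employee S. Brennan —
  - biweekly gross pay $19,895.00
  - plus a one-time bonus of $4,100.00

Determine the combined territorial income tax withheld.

Territorial Income Tax: taxable = $19,895.00
  $1,994.36 + 38.92% × ($19,895.00 − $11,400.00) = $1,994.36 + 38.92% × $8,495.00 = $5,300.61
Supplemental (18.4% flat on bonus): 18.4% × $4,100.00 = $754.40
Total territorial income tax: $5,300.61 + $754.40 = $6,055.01

$6,055.01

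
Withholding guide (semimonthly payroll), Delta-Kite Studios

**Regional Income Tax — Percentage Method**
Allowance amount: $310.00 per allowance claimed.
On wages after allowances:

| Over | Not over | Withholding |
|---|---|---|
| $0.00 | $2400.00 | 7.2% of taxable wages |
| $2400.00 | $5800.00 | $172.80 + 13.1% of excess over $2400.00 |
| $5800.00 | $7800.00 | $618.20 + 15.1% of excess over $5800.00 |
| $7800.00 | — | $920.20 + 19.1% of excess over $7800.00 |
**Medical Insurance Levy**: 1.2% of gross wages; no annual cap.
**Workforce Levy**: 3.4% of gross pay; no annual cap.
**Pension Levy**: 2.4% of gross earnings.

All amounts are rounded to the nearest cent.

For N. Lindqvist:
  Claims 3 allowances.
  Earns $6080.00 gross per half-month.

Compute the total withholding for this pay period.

Regional Income Tax: taxable = $6080.00 − 3×$310.00 = $5150.00
  $172.80 + 13.1% × ($5150.00 − $2400.00) = $172.80 + 13.1% × $2750.00 = $533.05
Medical Insurance Levy: 1.2% × $6080.00 = $72.96
Workforce Levy: 3.4% × $6080.00 = $206.72
Pension Levy: 2.4% × $6080.00 = $145.92
Total: $533.05 + $72.96 + $206.72 + $145.92 = $958.65

$958.65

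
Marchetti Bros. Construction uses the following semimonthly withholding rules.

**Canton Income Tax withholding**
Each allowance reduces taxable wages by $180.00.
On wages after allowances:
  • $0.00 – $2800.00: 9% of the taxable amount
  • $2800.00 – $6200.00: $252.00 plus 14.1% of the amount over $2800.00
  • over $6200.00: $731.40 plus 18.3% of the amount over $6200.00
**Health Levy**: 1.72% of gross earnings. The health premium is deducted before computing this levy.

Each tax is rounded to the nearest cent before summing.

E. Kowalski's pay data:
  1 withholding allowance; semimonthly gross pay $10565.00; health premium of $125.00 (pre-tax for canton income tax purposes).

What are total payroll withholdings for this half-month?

$1653.95

Canton Income Tax: taxable = $10565.00 − $125.00 − 1×$180.00 = $10260.00
  $731.40 + 18.3% × ($10260.00 − $6200.00) = $731.40 + 18.3% × $4060.00 = $1474.38
Health Levy: 1.72% × $10440.00 = $179.57
Total: $1474.38 + $179.57 = $1653.95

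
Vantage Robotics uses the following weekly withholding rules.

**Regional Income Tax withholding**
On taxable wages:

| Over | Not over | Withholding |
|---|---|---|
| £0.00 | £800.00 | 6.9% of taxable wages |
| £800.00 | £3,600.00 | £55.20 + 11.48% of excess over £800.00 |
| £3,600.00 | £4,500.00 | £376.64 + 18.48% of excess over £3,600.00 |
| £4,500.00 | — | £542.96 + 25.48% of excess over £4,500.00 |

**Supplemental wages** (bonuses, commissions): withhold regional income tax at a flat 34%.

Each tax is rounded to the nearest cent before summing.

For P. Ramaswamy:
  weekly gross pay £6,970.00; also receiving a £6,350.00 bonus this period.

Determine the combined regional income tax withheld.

Regional Income Tax: taxable = £6,970.00
  £542.96 + 25.48% × (£6,970.00 − £4,500.00) = £542.96 + 25.48% × £2,470.00 = £1,172.32
Supplemental (34% flat on bonus): 34% × £6,350.00 = £2,159.00
Total regional income tax: £1,172.32 + £2,159.00 = £3,331.32

£3,331.32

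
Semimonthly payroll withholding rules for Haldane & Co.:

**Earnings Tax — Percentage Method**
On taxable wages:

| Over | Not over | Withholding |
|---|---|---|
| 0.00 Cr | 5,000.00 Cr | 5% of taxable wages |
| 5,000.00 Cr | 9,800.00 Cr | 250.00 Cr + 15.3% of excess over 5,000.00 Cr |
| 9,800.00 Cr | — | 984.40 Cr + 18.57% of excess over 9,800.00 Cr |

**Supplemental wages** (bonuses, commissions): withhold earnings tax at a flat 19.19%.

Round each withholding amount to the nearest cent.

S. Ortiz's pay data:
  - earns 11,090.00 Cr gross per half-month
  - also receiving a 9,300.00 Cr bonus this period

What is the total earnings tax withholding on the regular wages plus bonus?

3,008.62 Cr

Earnings Tax: taxable = 11,090.00 Cr
  984.40 Cr + 18.57% × (11,090.00 Cr − 9,800.00 Cr) = 984.40 Cr + 18.57% × 1,290.00 Cr = 1,223.95 Cr
Supplemental (19.19% flat on bonus): 19.19% × 9,300.00 Cr = 1,784.67 Cr
Total earnings tax: 1,223.95 Cr + 1,784.67 Cr = 3,008.62 Cr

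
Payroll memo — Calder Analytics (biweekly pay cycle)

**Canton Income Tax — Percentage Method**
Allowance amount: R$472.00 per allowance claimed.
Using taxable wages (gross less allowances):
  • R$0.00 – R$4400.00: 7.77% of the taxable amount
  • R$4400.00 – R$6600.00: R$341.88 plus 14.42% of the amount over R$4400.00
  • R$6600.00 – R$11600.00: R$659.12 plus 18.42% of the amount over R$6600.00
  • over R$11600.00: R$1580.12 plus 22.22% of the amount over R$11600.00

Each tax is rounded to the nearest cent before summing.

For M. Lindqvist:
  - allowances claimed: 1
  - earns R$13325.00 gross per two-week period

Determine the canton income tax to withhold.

Canton Income Tax: taxable = R$13325.00 − 1×R$472.00 = R$12853.00
  R$1580.12 + 22.22% × (R$12853.00 − R$11600.00) = R$1580.12 + 22.22% × R$1253.00 = R$1858.54

R$1858.54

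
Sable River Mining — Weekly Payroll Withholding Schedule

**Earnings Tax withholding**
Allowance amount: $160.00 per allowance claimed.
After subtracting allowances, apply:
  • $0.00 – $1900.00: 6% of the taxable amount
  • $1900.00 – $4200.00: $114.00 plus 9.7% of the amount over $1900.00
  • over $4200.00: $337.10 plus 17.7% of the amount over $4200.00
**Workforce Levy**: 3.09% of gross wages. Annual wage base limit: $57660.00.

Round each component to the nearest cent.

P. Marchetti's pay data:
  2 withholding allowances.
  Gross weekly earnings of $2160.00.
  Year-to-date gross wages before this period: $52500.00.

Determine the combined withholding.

Earnings Tax: taxable = $2160.00 − 2×$160.00 = $1840.00
  6% × $1840.00 = $110.40
Workforce Levy: 3.09% × $2160.00 = $66.74
Total: $110.40 + $66.74 = $177.14

$177.14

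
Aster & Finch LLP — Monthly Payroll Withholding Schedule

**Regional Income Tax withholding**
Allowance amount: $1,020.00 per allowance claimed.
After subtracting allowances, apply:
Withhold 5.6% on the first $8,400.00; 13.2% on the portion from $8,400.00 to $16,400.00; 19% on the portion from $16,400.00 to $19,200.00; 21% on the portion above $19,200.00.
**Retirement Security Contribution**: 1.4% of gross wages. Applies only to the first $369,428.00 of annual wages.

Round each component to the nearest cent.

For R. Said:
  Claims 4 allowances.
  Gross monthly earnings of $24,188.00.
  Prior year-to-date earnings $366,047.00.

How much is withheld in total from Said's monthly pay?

Regional Income Tax: taxable = $24,188.00 − 4×$1,020.00 = $20,108.00
  $2,058.40 + 21% × ($20,108.00 − $19,200.00) = $2,058.40 + 21% × $908.00 = $2,249.08
Retirement Security Contribution: cap $369,428.00 − YTD $366,047.00 = $3,381.00 subject; 1.4% × $3,381.00 = $47.33
Total: $2,249.08 + $47.33 = $2,296.41

$2,296.41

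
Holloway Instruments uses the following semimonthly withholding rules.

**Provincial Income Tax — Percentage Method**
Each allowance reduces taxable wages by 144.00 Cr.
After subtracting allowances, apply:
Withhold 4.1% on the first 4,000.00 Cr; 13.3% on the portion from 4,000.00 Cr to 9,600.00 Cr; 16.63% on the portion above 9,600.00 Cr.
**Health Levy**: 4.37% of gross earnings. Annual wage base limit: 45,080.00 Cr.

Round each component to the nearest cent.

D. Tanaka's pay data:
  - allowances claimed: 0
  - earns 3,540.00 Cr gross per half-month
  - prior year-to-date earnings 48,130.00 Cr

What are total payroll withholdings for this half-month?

145.14 Cr

Provincial Income Tax: taxable = 3,540.00 Cr
  4.1% × 3,540.00 Cr = 145.14 Cr
Health Levy: YTD 48,130.00 Cr ≥ cap 45,080.00 Cr → 0.00 Cr
Total: 145.14 Cr + 0.00 Cr = 145.14 Cr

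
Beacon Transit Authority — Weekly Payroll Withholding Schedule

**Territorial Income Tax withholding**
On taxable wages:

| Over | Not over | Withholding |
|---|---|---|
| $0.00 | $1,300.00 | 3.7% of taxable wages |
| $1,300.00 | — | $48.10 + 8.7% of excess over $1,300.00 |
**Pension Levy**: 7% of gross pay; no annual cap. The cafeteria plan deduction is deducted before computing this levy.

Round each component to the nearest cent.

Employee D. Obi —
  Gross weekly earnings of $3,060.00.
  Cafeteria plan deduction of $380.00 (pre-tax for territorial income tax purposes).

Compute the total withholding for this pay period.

$355.76

Territorial Income Tax: taxable = $3,060.00 − $380.00 = $2,680.00
  $48.10 + 8.7% × ($2,680.00 − $1,300.00) = $48.10 + 8.7% × $1,380.00 = $168.16
Pension Levy: 7% × $2,680.00 = $187.60
Total: $168.16 + $187.60 = $355.76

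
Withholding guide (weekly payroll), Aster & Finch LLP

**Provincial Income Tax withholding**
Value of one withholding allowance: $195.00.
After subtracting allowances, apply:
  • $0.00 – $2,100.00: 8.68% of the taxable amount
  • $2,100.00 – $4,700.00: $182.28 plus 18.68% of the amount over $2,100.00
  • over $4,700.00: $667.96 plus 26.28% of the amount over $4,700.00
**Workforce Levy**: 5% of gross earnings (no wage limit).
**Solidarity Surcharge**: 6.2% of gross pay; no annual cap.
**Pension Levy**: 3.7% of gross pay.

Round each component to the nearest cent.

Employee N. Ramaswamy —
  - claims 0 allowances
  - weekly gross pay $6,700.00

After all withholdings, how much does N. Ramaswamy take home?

$4,508.14

Provincial Income Tax: taxable = $6,700.00
  $667.96 + 26.28% × ($6,700.00 − $4,700.00) = $667.96 + 26.28% × $2,000.00 = $1,193.56
Workforce Levy: 5% × $6,700.00 = $335.00
Solidarity Surcharge: 6.2% × $6,700.00 = $415.40
Pension Levy: 3.7% × $6,700.00 = $247.90
Total withheld: $1,193.56 + $335.00 + $415.40 + $247.90 = $2,191.86
Net pay: $6,700.00 − $2,191.86 = $4,508.14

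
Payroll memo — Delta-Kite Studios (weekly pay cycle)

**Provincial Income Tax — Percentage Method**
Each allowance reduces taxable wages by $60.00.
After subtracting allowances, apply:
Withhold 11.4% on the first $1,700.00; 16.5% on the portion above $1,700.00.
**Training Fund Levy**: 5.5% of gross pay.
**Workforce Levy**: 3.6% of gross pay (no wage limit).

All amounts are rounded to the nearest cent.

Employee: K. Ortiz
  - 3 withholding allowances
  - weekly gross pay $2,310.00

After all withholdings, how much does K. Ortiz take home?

$1,835.04

Provincial Income Tax: taxable = $2,310.00 − 3×$60.00 = $2,130.00
  $193.80 + 16.5% × ($2,130.00 − $1,700.00) = $193.80 + 16.5% × $430.00 = $264.75
Training Fund Levy: 5.5% × $2,310.00 = $127.05
Workforce Levy: 3.6% × $2,310.00 = $83.16
Total withheld: $264.75 + $127.05 + $83.16 = $474.96
Net pay: $2,310.00 − $474.96 = $1,835.04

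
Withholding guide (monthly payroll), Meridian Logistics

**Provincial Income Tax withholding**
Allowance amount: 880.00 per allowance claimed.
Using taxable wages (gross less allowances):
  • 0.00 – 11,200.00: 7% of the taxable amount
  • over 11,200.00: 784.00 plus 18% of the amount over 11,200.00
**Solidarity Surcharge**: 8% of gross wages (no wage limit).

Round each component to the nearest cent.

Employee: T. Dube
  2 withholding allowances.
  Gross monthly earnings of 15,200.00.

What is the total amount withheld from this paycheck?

2,403.20

Provincial Income Tax: taxable = 15,200.00 − 2×880.00 = 13,440.00
  784.00 + 18% × (13,440.00 − 11,200.00) = 784.00 + 18% × 2,240.00 = 1,187.20
Solidarity Surcharge: 8% × 15,200.00 = 1,216.00
Total: 1,187.20 + 1,216.00 = 2,403.20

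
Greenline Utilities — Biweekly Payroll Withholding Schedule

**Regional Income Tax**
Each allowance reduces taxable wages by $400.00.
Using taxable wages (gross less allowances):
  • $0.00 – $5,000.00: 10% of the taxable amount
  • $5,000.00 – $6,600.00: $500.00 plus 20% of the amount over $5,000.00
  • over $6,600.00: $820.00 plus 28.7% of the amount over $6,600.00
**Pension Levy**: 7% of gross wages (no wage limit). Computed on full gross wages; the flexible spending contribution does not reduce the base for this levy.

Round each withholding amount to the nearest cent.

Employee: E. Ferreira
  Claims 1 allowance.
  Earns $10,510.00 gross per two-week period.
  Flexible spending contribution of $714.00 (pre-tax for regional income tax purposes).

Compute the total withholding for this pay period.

Regional Income Tax: taxable = $10,510.00 − $714.00 − 1×$400.00 = $9,396.00
  $820.00 + 28.7% × ($9,396.00 − $6,600.00) = $820.00 + 28.7% × $2,796.00 = $1,622.45
Pension Levy: 7% × $10,510.00 = $735.70
Total: $1,622.45 + $735.70 = $2,358.15

$2,358.15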